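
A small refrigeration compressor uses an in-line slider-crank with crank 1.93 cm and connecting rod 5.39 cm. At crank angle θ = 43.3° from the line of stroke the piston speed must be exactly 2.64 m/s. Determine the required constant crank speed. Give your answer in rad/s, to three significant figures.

For an in-line slider-crank, |v_piston| = rω|sinθ|·[1 + r cosθ/√(L² − r² sin²θ)].
With r = 0.0193 m, L = 0.0539 m, θ = 43.3°: the bracketed kinematic factor |dx/dθ| = 0.016795 m.
ω = v/|dx/dθ| = 2.64/0.016795 = 157.19 rad/s.

157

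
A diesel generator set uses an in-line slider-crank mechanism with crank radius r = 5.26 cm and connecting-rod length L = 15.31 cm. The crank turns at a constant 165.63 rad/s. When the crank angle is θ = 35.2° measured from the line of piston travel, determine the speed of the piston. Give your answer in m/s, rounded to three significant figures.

6.46

ω = 165.6 rad/s
For an in-line slider-crank, x = r cosθ + √(L² − r² sin²θ), so v = −rω sinθ·[1 + r cosθ/√(L² − r² sin²θ)].
With r = 0.0526 m, L = 0.1531 m, θ = 35.2°: √(L² − r² sin²θ) = 0.15007 m.
v = −0.0526·165.6·0.57643·[1 + 0.0526·0.81714/0.15007] = -6.4603 m/s.
|v| = 6.4603 m/s.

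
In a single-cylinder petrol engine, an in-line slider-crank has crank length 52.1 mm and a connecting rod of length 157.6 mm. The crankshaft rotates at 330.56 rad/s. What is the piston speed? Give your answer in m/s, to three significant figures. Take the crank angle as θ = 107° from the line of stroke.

ω = 330.6 rad/s
For an in-line slider-crank, x = r cosθ + √(L² − r² sin²θ), so v = −rω sinθ·[1 + r cosθ/√(L² − r² sin²θ)].
With r = 0.0521 m, L = 0.1576 m, θ = 107°: √(L² − r² sin²θ) = 0.14952 m.
v = −0.0521·330.6·0.95630·[1 + 0.0521·-0.29237/0.14952] = -14.792 m/s.
|v| = 14.792 m/s.

14.8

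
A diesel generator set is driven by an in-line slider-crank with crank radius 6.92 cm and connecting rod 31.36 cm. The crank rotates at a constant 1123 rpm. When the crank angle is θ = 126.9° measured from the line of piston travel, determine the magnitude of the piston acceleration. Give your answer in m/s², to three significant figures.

ω = 2π·1123/60 = 117.6 rad/s
x(θ) = r cosθ + √(L² − r² sin²θ); with ω constant, a = ω²·d²x/dθ².
d²x/dθ² = −r cosθ − r²(cos2θ)/√u − r⁴ sin²2θ/(4u^{3/2}),  u = L² − r² sin²θ = 0.0952826 m².
Substituting r = 0.0692 m, L = 0.3136 m, θ = 126.9°: d²x/dθ² = +0.045697 m.
a = ω²·d²x/dθ² = (117.6)²·(+0.045697) = +631.99 m/s²;  |a| = 631.99 m/s².

632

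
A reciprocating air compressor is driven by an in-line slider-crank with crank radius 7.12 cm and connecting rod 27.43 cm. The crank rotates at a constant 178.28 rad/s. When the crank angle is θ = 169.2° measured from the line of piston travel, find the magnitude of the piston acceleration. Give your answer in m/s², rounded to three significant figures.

ω = 178.3 rad/s
x(θ) = r cosθ + √(L² − r² sin²θ); with ω constant, a = ω²·d²x/dθ².
d²x/dθ² = −r cosθ − r²(cos2θ)/√u − r⁴ sin²2θ/(4u^{3/2}),  u = L² − r² sin²θ = 0.0750625 m².
Substituting r = 0.0712 m, L = 0.2743 m, θ = 169.2°: d²x/dθ² = +0.052693 m.
a = ω²·d²x/dθ² = (178.3)²·(+0.052693) = +1674.8 m/s²;  |a| = 1674.8 m/s².

1670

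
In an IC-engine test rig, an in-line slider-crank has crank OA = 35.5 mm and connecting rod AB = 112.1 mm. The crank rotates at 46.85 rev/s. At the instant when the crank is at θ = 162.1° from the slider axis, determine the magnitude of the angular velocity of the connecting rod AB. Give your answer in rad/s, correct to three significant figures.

ω = 294.4 rad/s (converted from 46.85 rev/s).
The rod makes angle φ with the slider axis where L sinφ = r sinθ; differentiating, L cosφ·φ̇ = r ω cosθ.
L cosφ = √(L² − r² sin²θ) = 0.11157 m.
|ω_rod| = r ω |cosθ| / √(L² − r² sin²θ) = 0.0355·294.4·0.95159/0.11157 = 89.131 rad/s.

89.1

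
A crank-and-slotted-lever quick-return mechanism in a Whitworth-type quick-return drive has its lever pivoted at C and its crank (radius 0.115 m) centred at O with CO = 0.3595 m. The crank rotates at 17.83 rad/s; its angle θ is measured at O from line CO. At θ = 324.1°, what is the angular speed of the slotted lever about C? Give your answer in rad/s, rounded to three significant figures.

3.98

ω = 17.83 rad/s
Crank pin A relative to C: A = (d + r cosθ, r sinθ); lever angle φ = atan2(r sinθ, d + r cosθ).
Differentiating tanφ: φ̇ = rω(d cosθ + r)/(d² + r² + 2dr cosθ).
d² + r² + 2dr cosθ = |CA|² = 0.209444 m²;  d cosθ + r = +0.40621 m.
|ω_lever| = |0.115·17.83·+0.40621| / 0.209444 = 3.9768 rad/s.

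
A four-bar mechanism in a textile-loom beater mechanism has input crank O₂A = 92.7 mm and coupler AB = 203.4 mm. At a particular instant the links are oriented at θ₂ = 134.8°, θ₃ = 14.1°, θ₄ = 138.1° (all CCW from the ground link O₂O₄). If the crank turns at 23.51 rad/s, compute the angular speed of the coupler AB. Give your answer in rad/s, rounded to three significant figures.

ω₂ = 23.51 rad/s
Differentiating the loop-closure r₂e^{iθ₂}+r₃e^{iθ₃}=r₁+r₄e^{iθ₄} gives r₂ω₂e^{iθ₂}+r₃ω₃e^{iθ₃}=r₄ω₄e^{iθ₄}.
Eliminating the other unknown: ω₃ = r₂ω₂ sin(θ₄−θ₂) / [r₃ sin(θ₃−θ₄)].
Numerator sine = +0.05756; denominator sine = -0.82904.
Result = 0.0927·23.51·(+0.05756) / (0.2034·(-0.82904)) = -0.74398 rad/s; magnitude 0.74398 rad/s.

0.744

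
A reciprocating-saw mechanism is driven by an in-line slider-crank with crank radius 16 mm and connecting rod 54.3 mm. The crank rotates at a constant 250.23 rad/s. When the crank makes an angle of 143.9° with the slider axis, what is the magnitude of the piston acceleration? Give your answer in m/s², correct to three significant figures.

712

ω = 250.2 rad/s
x(θ) = r cosθ + √(L² − r² sin²θ); with ω constant, a = ω²·d²x/dθ².
d²x/dθ² = −r cosθ − r²(cos2θ)/√u − r⁴ sin²2θ/(4u^{3/2}),  u = L² − r² sin²θ = 0.00285962 m².
Substituting r = 0.016 m, L = 0.0543 m, θ = 143.9°: d²x/dθ² = +0.011367 m.
a = ω²·d²x/dθ² = (250.2)²·(+0.011367) = +711.76 m/s²;  |a| = 711.76 m/s².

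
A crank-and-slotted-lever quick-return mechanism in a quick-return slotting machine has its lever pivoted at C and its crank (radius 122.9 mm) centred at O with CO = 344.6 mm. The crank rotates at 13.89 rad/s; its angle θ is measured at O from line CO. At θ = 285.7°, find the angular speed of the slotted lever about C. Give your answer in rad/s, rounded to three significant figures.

2.35

ω = 13.89 rad/s
Crank pin A relative to C: A = (d + r cosθ, r sinθ); lever angle φ = atan2(r sinθ, d + r cosθ).
Differentiating tanφ: φ̇ = rω(d cosθ + r)/(d² + r² + 2dr cosθ).
d² + r² + 2dr cosθ = |CA|² = 0.156774 m²;  d cosθ + r = +0.21615 m.
|ω_lever| = |0.1229·13.89·+0.21615| / 0.156774 = 2.3536 rad/s.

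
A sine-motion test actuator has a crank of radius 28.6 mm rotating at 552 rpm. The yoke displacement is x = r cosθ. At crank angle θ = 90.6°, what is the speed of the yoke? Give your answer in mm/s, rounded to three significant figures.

1650

ω = 57.81 rad/s (from 552 rpm).
x = r cosθ ⇒ ẋ = −rω sinθ.
|v| = rω|sinθ| = 0.0286·57.81·|sin 90.6°| = 1.6531 m/s = 1653.1 mm/s.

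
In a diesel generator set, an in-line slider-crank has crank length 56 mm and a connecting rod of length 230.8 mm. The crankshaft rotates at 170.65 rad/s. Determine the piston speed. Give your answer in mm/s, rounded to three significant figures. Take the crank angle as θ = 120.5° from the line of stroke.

ω = 170.7 rad/s
For an in-line slider-crank, x = r cosθ + √(L² − r² sin²θ), so v = −rω sinθ·[1 + r cosθ/√(L² − r² sin²θ)].
With r = 0.056 m, L = 0.2308 m, θ = 120.5°: √(L² − r² sin²θ) = 0.2257 m.
v = −0.056·170.7·0.86163·[1 + 0.056·-0.50754/0.2257] = -7.1972 m/s.
|v| = 7.1972 m/s = 7197.2 mm/s.

7200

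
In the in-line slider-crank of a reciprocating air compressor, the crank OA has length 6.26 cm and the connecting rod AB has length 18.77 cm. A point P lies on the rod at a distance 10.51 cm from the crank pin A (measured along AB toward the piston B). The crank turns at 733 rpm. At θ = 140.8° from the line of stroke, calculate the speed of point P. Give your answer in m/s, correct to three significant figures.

3.06

ω = 76.76 rad/s.  Crank-pin speed |V_A| = rω = 4.8051 m/s, perpendicular to OA.
Rod angle: sinφ = −(r/L) sinθ ⇒ φ = -12.169°; ω_rod = −rω cosθ/√(L²−r²sin²θ) = +20.295 rad/s.
V_P = V_A + ω_rod × AP, with AP = 0.1051 m along the rod.
Components: V_Px = −rω sinθ − a·ω_rod·sinφ = -2.5874 m/s;  V_Py = rω cosθ + a·ω_rod·cosφ = -1.6387 m/s.
|V_P| = √(V_Px² + V_Py²) = 3.0627 m/s.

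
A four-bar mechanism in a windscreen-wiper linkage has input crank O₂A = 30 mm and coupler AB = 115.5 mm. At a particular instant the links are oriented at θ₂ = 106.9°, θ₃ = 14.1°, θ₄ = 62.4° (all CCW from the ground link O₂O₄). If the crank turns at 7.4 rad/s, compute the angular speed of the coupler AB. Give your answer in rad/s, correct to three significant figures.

1.80

ω₂ = 7.4 rad/s
Differentiating the loop-closure r₂e^{iθ₂}+r₃e^{iθ₃}=r₁+r₄e^{iθ₄} gives r₂ω₂e^{iθ₂}+r₃ω₃e^{iθ₃}=r₄ω₄e^{iθ₄}.
Eliminating the other unknown: ω₃ = r₂ω₂ sin(θ₄−θ₂) / [r₃ sin(θ₃−θ₄)].
Numerator sine = -0.70091; denominator sine = -0.74664.
Result = 0.03·7.4·(-0.70091) / (0.1155·(-0.74664)) = +1.8044 rad/s; magnitude 1.8044 rad/s.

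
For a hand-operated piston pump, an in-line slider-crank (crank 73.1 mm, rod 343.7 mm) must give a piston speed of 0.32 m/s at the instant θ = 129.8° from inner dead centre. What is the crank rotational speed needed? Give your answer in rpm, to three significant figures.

63.1

For an in-line slider-crank, |v_piston| = rω|sinθ|·[1 + r cosθ/√(L² − r² sin²θ)].
With r = 0.0731 m, L = 0.3437 m, θ = 129.8°: the bracketed kinematic factor |dx/dθ| = 0.048411 m.
ω = v/|dx/dθ| = 0.32/0.048411 = 6.61 rad/s.
N = 60ω/(2π) = 63.121 rpm.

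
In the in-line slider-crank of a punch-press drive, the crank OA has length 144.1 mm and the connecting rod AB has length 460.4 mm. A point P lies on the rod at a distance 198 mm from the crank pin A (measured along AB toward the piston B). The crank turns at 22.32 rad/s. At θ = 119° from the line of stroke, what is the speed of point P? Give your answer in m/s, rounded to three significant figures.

ω = 22.32 rad/s.  Crank-pin speed |V_A| = rω = 3.2163 m/s, perpendicular to OA.
Rod angle: sinφ = −(r/L) sinθ ⇒ φ = -15.887°; ω_rod = −rω cosθ/√(L²−r²sin²θ) = +3.5213 rad/s.
V_P = V_A + ω_rod × AP, with AP = 0.198 m along the rod.
Components: V_Px = −rω sinθ − a·ω_rod·sinφ = -2.6222 m/s;  V_Py = rω cosθ + a·ω_rod·cosφ = -0.88871 m/s.
|V_P| = √(V_Px² + V_Py²) = 2.7687 m/s.

2.77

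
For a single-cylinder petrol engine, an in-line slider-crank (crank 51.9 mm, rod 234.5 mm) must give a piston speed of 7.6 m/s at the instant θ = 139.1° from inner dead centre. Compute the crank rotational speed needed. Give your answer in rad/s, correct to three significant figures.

For an in-line slider-crank, |v_piston| = rω|sinθ|·[1 + r cosθ/√(L² − r² sin²θ)].
With r = 0.0519 m, L = 0.2345 m, θ = 139.1°: the bracketed kinematic factor |dx/dθ| = 0.028236 m.
ω = v/|dx/dθ| = 7.6/0.028236 = 269.16 rad/s.

269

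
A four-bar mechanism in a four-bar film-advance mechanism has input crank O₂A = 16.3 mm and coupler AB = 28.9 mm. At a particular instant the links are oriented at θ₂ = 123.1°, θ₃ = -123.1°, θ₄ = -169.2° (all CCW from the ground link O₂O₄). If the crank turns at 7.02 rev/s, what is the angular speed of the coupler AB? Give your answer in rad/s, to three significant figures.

31.9

ω₂ = 44.11 rad/s (from 7.02 rev/s).
Differentiating the loop-closure r₂e^{iθ₂}+r₃e^{iθ₃}=r₁+r₄e^{iθ₄} gives r₂ω₂e^{iθ₂}+r₃ω₃e^{iθ₃}=r₄ω₄e^{iθ₄}.
Eliminating the other unknown: ω₃ = r₂ω₂ sin(θ₄−θ₂) / [r₃ sin(θ₃−θ₄)].
Numerator sine = +0.92521; denominator sine = +0.72055.
Result = 0.0163·44.11·(+0.92521) / (0.0289·(+0.72055)) = +31.943 rad/s; magnitude 31.943 rad/s.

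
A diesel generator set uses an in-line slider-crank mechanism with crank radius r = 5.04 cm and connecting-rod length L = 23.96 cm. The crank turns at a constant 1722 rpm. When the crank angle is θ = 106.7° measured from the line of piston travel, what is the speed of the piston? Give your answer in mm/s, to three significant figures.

ω = 2π·1722/60 = 180.3 rad/s
For an in-line slider-crank, x = r cosθ + √(L² − r² sin²θ), so v = −rω sinθ·[1 + r cosθ/√(L² − r² sin²θ)].
With r = 0.0504 m, L = 0.2396 m, θ = 106.7°: √(L² − r² sin²θ) = 0.23469 m.
v = −0.0504·180.3·0.95782·[1 + 0.0504·-0.28736/0.23469] = -8.168 m/s.
|v| = 8.168 m/s = 8168 mm/s.

8170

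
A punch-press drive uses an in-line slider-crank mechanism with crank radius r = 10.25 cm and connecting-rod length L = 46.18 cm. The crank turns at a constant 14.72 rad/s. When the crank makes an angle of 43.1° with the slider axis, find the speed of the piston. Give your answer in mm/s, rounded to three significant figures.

1200

ω = 14.72 rad/s
For an in-line slider-crank, x = r cosθ + √(L² − r² sin²θ), so v = −rω sinθ·[1 + r cosθ/√(L² − r² sin²θ)].
With r = 0.1025 m, L = 0.4618 m, θ = 43.1°: √(L² − r² sin²θ) = 0.45646 m.
v = −0.1025·14.72·0.68327·[1 + 0.1025·0.73016/0.45646] = -1.2 m/s.
|v| = 1.2 m/s = 1200 mm/s.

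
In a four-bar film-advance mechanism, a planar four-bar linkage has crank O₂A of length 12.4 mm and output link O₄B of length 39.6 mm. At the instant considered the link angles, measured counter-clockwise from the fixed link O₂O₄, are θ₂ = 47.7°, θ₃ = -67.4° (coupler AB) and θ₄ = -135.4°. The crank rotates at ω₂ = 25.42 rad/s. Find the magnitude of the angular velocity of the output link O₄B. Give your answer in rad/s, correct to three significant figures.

ω₂ = 25.42 rad/s
Differentiating the loop-closure r₂e^{iθ₂}+r₃e^{iθ₃}=r₁+r₄e^{iθ₄} gives r₂ω₂e^{iθ₂}+r₃ω₃e^{iθ₃}=r₄ω₄e^{iθ₄}.
Eliminating the other unknown: ω₄ = r₂ω₂ sin(θ₂−θ₃) / [r₄ sin(θ₄−θ₃)].
Numerator sine = +0.90557; denominator sine = -0.92718.
Result = 0.0124·25.42·(+0.90557) / (0.0396·(-0.92718)) = -7.7742 rad/s; magnitude 7.7742 rad/s.

7.77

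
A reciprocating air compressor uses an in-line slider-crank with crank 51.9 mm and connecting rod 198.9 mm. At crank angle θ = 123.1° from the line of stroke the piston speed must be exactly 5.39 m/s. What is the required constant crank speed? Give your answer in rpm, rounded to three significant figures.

1390

For an in-line slider-crank, |v_piston| = rω|sinθ|·[1 + r cosθ/√(L² − r² sin²θ)].
With r = 0.0519 m, L = 0.1989 m, θ = 123.1°: the bracketed kinematic factor |dx/dθ| = 0.037129 m.
ω = v/|dx/dθ| = 5.39/0.037129 = 145.17 rad/s.
N = 60ω/(2π) = 1386.3 rpm.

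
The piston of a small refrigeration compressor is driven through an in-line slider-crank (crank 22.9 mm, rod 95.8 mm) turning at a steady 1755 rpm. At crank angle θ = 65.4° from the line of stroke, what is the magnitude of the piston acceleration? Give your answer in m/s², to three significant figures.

ω = 2π·1755/60 = 183.8 rad/s
x(θ) = r cosθ + √(L² − r² sin²θ); with ω constant, a = ω²·d²x/dθ².
d²x/dθ² = −r cosθ − r²(cos2θ)/√u − r⁴ sin²2θ/(4u^{3/2}),  u = L² − r² sin²θ = 0.0087441 m².
Substituting r = 0.0229 m, L = 0.0958 m, θ = 65.4°: d²x/dθ² = -0.0059166 m.
a = ω²·d²x/dθ² = (183.8)²·(-0.0059166) = -199.84 m/s²;  |a| = 199.84 m/s².

200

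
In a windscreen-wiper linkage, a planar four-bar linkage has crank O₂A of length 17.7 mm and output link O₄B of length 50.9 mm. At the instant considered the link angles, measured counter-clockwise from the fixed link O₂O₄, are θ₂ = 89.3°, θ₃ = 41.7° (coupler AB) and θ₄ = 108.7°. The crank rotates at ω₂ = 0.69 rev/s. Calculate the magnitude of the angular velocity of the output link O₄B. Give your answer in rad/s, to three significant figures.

1.21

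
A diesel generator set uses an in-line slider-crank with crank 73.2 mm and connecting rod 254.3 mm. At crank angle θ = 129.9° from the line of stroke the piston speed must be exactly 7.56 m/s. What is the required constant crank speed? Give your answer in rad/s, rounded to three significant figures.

For an in-line slider-crank, |v_piston| = rω|sinθ|·[1 + r cosθ/√(L² − r² sin²θ)].
With r = 0.0732 m, L = 0.2543 m, θ = 129.9°: the bracketed kinematic factor |dx/dθ| = 0.045525 m.
ω = v/|dx/dθ| = 7.56/0.045525 = 166.06 rad/s.

166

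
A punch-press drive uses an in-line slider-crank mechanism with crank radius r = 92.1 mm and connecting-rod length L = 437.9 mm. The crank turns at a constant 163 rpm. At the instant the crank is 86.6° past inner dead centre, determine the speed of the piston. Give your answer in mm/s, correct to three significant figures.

1590

ω = 2π·163/60 = 17.07 rad/s
For an in-line slider-crank, x = r cosθ + √(L² − r² sin²θ), so v = −rω sinθ·[1 + r cosθ/√(L² − r² sin²θ)].
With r = 0.0921 m, L = 0.4379 m, θ = 86.6°: √(L² − r² sin²θ) = 0.42814 m.
v = −0.0921·17.07·0.99824·[1 + 0.0921·0.05931/0.42814] = -1.5893 m/s.
|v| = 1.5893 m/s = 1589.3 mm/s.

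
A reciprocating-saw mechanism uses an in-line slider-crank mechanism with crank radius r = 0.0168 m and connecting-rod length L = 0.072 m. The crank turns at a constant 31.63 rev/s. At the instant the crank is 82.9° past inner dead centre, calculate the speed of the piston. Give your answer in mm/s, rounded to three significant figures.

3410

ω = 2π·31.6 = 198.7 rad/s
For an in-line slider-crank, x = r cosθ + √(L² − r² sin²θ), so v = −rω sinθ·[1 + r cosθ/√(L² − r² sin²θ)].
With r = 0.0168 m, L = 0.072 m, θ = 82.9°: √(L² − r² sin²θ) = 0.070043 m.
v = −0.0168·198.7·0.99233·[1 + 0.0168·0.12360/0.070043] = -3.4114 m/s.
|v| = 3.4114 m/s = 3411.4 mm/s.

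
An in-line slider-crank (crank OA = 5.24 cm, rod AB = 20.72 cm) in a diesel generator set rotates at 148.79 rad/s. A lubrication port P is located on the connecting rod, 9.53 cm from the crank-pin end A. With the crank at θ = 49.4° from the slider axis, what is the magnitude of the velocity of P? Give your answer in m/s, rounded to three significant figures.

6.94

ω = 148.8 rad/s.  Crank-pin speed |V_A| = rω = 7.7966 m/s, perpendicular to OA.
Rod angle: sinφ = −(r/L) sinθ ⇒ φ = -11.070°; ω_rod = −rω cosθ/√(L²−r²sin²θ) = -24.952 rad/s.
V_P = V_A + ω_rod × AP, with AP = 0.0953 m along the rod.
Components: V_Px = −rω sinθ − a·ω_rod·sinφ = -6.3763 m/s;  V_Py = rω cosθ + a·ω_rod·cosφ = +2.7402 m/s.
|V_P| = √(V_Px² + V_Py²) = 6.9402 m/s.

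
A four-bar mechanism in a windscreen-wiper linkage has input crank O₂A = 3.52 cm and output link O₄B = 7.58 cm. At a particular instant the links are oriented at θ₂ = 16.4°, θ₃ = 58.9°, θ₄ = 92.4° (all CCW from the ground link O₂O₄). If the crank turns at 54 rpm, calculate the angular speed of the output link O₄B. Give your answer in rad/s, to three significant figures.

ω₂ = 5.655 rad/s (from 54 rpm).
Differentiating the loop-closure r₂e^{iθ₂}+r₃e^{iθ₃}=r₁+r₄e^{iθ₄} gives r₂ω₂e^{iθ₂}+r₃ω₃e^{iθ₃}=r₄ω₄e^{iθ₄}.
Eliminating the other unknown: ω₄ = r₂ω₂ sin(θ₂−θ₃) / [r₄ sin(θ₄−θ₃)].
Numerator sine = -0.67559; denominator sine = +0.55194.
Result = 0.0352·5.655·(-0.67559) / (0.0758·(+0.55194)) = -3.2143 rad/s; magnitude 3.2143 rad/s.

3.21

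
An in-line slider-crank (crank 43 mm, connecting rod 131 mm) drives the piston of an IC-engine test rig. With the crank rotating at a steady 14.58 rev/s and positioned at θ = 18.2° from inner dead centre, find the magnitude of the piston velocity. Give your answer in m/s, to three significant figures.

ω = 2π·14.6 = 91.61 rad/s
For an in-line slider-crank, x = r cosθ + √(L² − r² sin²θ), so v = −rω sinθ·[1 + r cosθ/√(L² − r² sin²θ)].
With r = 0.043 m, L = 0.131 m, θ = 18.2°: √(L² − r² sin²θ) = 0.13031 m.
v = −0.043·91.61·0.31233·[1 + 0.043·0.94997/0.13031] = -1.616 m/s.
|v| = 1.616 m/s.

1.62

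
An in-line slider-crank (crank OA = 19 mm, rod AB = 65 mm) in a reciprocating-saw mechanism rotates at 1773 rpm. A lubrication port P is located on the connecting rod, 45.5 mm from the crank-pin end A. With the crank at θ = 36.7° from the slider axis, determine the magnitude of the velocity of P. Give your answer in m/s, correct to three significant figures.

2.60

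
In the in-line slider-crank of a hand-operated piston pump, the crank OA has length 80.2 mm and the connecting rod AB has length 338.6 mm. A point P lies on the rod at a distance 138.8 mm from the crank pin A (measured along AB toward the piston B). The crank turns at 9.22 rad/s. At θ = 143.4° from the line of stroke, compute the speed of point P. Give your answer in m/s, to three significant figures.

0.536

ω = 9.22 rad/s.  Crank-pin speed |V_A| = rω = 0.73944 m/s, perpendicular to OA.
Rod angle: sinφ = −(r/L) sinθ ⇒ φ = -8.118°; ω_rod = −rω cosθ/√(L²−r²sin²θ) = +1.771 rad/s.
V_P = V_A + ω_rod × AP, with AP = 0.1388 m along the rod.
Components: V_Px = −rω sinθ − a·ω_rod·sinφ = -0.40616 m/s;  V_Py = rω cosθ + a·ω_rod·cosφ = -0.35029 m/s.
|V_P| = √(V_Px² + V_Py²) = 0.53635 m/s.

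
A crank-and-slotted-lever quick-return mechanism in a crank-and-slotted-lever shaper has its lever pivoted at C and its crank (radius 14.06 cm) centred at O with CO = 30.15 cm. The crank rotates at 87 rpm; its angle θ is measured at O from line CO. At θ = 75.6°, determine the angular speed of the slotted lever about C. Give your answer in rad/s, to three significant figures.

2.10

ω = 9.111 rad/s (from 87 rpm).
Crank pin A relative to C: A = (d + r cosθ, r sinθ); lever angle φ = atan2(r sinθ, d + r cosθ).
Differentiating tanφ: φ̇ = rω(d cosθ + r)/(d² + r² + 2dr cosθ).
d² + r² + 2dr cosθ = |CA|² = 0.131755 m²;  d cosθ + r = +0.21558 m.
|ω_lever| = |0.1406·9.111·+0.21558| / 0.131755 = 2.0959 rad/s.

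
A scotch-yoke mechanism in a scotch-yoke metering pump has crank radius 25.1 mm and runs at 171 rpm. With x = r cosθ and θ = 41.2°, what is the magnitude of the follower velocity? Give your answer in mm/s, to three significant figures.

ω = 17.91 rad/s (from 171 rpm).
x = r cosθ ⇒ ẋ = −rω sinθ.
|v| = rω|sinθ| = 0.0251·17.91·|sin 41.2°| = 0.29606 m/s = 296.06 mm/s.

296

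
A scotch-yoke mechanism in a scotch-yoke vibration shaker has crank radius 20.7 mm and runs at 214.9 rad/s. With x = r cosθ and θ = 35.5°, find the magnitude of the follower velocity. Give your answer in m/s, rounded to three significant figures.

ω = 214.9 rad/s
x = r cosθ ⇒ ẋ = −rω sinθ.
|v| = rω|sinθ| = 0.0207·214.9·|sin 35.5°| = 2.5832 m/s.

2.58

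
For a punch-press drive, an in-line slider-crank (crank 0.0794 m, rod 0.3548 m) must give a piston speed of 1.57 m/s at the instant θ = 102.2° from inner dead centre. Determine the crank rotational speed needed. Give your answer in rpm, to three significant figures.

For an in-line slider-crank, |v_piston| = rω|sinθ|·[1 + r cosθ/√(L² − r² sin²θ)].
With r = 0.0794 m, L = 0.3548 m, θ = 102.2°: the bracketed kinematic factor |dx/dθ| = 0.073846 m.
ω = v/|dx/dθ| = 1.57/0.073846 = 21.261 rad/s.
N = 60ω/(2π) = 203.02 rpm.

203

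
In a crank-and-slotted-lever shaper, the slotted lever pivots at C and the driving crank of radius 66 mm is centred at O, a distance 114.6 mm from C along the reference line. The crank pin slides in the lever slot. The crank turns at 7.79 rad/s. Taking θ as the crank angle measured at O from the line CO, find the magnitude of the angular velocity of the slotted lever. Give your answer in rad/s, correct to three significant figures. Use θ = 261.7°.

1.66

ω = 7.79 rad/s
Crank pin A relative to C: A = (d + r cosθ, r sinθ); lever angle φ = atan2(r sinθ, d + r cosθ).
Differentiating tanφ: φ̇ = rω(d cosθ + r)/(d² + r² + 2dr cosθ).
d² + r² + 2dr cosθ = |CA|² = 0.0153055 m²;  d cosθ + r = +0.049457 m.
|ω_lever| = |0.066·7.79·+0.049457| / 0.0153055 = 1.6613 rad/s.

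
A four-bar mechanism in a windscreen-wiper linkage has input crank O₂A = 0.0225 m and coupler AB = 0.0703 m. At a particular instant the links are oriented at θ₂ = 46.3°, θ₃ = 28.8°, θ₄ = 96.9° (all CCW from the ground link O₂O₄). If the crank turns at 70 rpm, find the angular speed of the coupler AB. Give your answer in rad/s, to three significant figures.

1.95

ω₂ = 7.33 rad/s (from 70 rpm).
Differentiating the loop-closure r₂e^{iθ₂}+r₃e^{iθ₃}=r₁+r₄e^{iθ₄} gives r₂ω₂e^{iθ₂}+r₃ω₃e^{iθ₃}=r₄ω₄e^{iθ₄}.
Eliminating the other unknown: ω₃ = r₂ω₂ sin(θ₄−θ₂) / [r₃ sin(θ₃−θ₄)].
Numerator sine = +0.77273; denominator sine = -0.92784.
Result = 0.0225·7.33·(+0.77273) / (0.0703·(-0.92784)) = -1.9539 rad/s; magnitude 1.9539 rad/s.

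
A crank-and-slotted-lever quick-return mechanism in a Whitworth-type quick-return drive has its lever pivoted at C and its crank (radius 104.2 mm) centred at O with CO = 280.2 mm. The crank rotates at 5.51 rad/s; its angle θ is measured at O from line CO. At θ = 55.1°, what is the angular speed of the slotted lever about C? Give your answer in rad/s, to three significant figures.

1.24

ω = 5.51 rad/s
Crank pin A relative to C: A = (d + r cosθ, r sinθ); lever angle φ = atan2(r sinθ, d + r cosθ).
Differentiating tanφ: φ̇ = rω(d cosθ + r)/(d² + r² + 2dr cosθ).
d² + r² + 2dr cosθ = |CA|² = 0.122779 m²;  d cosθ + r = +0.26452 m.
|ω_lever| = |0.1042·5.51·+0.26452| / 0.122779 = 1.2369 rad/s.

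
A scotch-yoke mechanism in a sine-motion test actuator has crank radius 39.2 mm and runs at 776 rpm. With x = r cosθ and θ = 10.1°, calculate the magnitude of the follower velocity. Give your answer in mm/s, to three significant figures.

ω = 81.26 rad/s (from 776 rpm).
x = r cosθ ⇒ ẋ = −rω sinθ.
|v| = rω|sinθ| = 0.0392·81.26·|sin 10.1°| = 0.55863 m/s = 558.63 mm/s.

559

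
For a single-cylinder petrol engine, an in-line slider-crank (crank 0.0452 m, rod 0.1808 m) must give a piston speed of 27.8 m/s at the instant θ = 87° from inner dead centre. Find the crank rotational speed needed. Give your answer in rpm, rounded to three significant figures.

For an in-line slider-crank, |v_piston| = rω|sinθ|·[1 + r cosθ/√(L² − r² sin²θ)].
With r = 0.0452 m, L = 0.1808 m, θ = 87°: the bracketed kinematic factor |dx/dθ| = 0.045748 m.
ω = v/|dx/dθ| = 27.8/0.045748 = 607.68 rad/s.
N = 60ω/(2π) = 5802.9 rpm.

5800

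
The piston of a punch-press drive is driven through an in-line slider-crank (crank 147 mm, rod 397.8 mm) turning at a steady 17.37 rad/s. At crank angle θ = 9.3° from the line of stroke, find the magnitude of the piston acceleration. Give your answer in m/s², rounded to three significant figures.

ω = 17.37 rad/s
x(θ) = r cosθ + √(L² − r² sin²θ); with ω constant, a = ω²·d²x/dθ².
d²x/dθ² = −r cosθ − r²(cos2θ)/√u − r⁴ sin²2θ/(4u^{3/2}),  u = L² − r² sin²θ = 0.157681 m².
Substituting r = 0.147 m, L = 0.3978 m, θ = 9.3°: d²x/dθ² = -0.19683 m.
a = ω²·d²x/dθ² = (17.37)²·(-0.19683) = -59.388 m/s²;  |a| = 59.388 m/s².

59.4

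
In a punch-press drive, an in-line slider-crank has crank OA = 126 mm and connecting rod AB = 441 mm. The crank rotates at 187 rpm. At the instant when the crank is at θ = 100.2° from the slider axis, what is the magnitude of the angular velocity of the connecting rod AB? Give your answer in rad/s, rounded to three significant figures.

1.03

ω = 19.58 rad/s (converted from 187 rpm).
The rod makes angle φ with the slider axis where L sinφ = r sinθ; differentiating, L cosφ·φ̇ = r ω cosθ.
L cosφ = √(L² − r² sin²θ) = 0.42321 m.
|ω_rod| = r ω |cosθ| / √(L² − r² sin²θ) = 0.126·19.58·0.17708/0.42321 = 1.0325 rad/s.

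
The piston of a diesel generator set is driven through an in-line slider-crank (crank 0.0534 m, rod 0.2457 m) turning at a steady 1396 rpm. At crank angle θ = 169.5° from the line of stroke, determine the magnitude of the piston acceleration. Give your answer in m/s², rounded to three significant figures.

890

ω = 2π·1396/60 = 146.2 rad/s
x(θ) = r cosθ + √(L² − r² sin²θ); with ω constant, a = ω²·d²x/dθ².
d²x/dθ² = −r cosθ − r²(cos2θ)/√u − r⁴ sin²2θ/(4u^{3/2}),  u = L² − r² sin²θ = 0.0602738 m².
Substituting r = 0.0534 m, L = 0.2457 m, θ = 169.5°: d²x/dθ² = +0.041645 m.
a = ω²·d²x/dθ² = (146.2)²·(+0.041645) = +889.99 m/s²;  |a| = 889.99 m/s².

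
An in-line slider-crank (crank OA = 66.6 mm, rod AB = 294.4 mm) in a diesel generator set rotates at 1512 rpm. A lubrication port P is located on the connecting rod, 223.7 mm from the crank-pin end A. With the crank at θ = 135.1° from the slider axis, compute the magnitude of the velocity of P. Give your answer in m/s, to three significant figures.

6.77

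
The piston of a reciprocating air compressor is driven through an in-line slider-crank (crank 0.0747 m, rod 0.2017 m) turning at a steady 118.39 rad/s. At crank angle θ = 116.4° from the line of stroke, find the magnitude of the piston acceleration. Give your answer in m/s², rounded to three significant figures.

704

ω = 118.4 rad/s
x(θ) = r cosθ + √(L² − r² sin²θ); with ω constant, a = ω²·d²x/dθ².
d²x/dθ² = −r cosθ − r²(cos2θ)/√u − r⁴ sin²2θ/(4u^{3/2}),  u = L² − r² sin²θ = 0.036206 m².
Substituting r = 0.0747 m, L = 0.2017 m, θ = 116.4°: d²x/dθ² = +0.050228 m.
a = ω²·d²x/dθ² = (118.4)²·(+0.050228) = +704 m/s²;  |a| = 704 m/s².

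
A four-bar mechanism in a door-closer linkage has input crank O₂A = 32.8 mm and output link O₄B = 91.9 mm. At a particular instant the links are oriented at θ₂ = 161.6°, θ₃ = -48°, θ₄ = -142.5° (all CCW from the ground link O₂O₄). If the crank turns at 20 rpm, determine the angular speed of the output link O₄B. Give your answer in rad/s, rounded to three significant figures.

0.370

ω₂ = 2.094 rad/s (from 20 rpm).
Differentiating the loop-closure r₂e^{iθ₂}+r₃e^{iθ₃}=r₁+r₄e^{iθ₄} gives r₂ω₂e^{iθ₂}+r₃ω₃e^{iθ₃}=r₄ω₄e^{iθ₄}.
Eliminating the other unknown: ω₄ = r₂ω₂ sin(θ₂−θ₃) / [r₄ sin(θ₄−θ₃)].
Numerator sine = -0.49394; denominator sine = -0.99692.
Result = 0.0328·2.094·(-0.49394) / (0.0919·(-0.99692)) = +0.37037 rad/s; magnitude 0.37037 rad/s.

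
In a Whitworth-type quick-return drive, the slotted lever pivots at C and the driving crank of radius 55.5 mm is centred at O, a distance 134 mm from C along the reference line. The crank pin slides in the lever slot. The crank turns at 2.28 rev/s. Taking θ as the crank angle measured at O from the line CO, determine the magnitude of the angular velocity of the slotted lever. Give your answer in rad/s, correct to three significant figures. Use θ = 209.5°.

6.01

ω = 14.33 rad/s (from 2.28 rev/s).
Crank pin A relative to C: A = (d + r cosθ, r sinθ); lever angle φ = atan2(r sinθ, d + r cosθ).
Differentiating tanφ: φ̇ = rω(d cosθ + r)/(d² + r² + 2dr cosθ).
d² + r² + 2dr cosθ = |CA|² = 0.00809058 m²;  d cosθ + r = -0.061128 m.
|ω_lever| = |0.0555·14.33·-0.061128| / 0.00809058 = 6.0071 rad/s.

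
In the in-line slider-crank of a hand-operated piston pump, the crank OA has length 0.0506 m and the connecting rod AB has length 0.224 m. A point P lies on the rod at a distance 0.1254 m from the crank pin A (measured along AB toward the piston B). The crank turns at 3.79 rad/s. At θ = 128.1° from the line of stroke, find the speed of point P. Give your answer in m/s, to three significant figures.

0.148

ω = 3.79 rad/s.  Crank-pin speed |V_A| = rω = 0.19177 m/s, perpendicular to OA.
Rod angle: sinφ = −(r/L) sinθ ⇒ φ = -10.239°; ω_rod = −rω cosθ/√(L²−r²sin²θ) = +0.53682 rad/s.
V_P = V_A + ω_rod × AP, with AP = 0.1254 m along the rod.
Components: V_Px = −rω sinθ − a·ω_rod·sinφ = -0.13895 m/s;  V_Py = rω cosθ + a·ω_rod·cosφ = -0.052087 m/s.
|V_P| = √(V_Px² + V_Py²) = 0.14839 m/s.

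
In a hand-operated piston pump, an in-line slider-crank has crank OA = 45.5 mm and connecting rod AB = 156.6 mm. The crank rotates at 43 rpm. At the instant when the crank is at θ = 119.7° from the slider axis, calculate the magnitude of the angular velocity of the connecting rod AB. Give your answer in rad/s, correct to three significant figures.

ω = 4.503 rad/s (converted from 43 rpm).
The rod makes angle φ with the slider axis where L sinφ = r sinθ; differentiating, L cosφ·φ̇ = r ω cosθ.
L cosφ = √(L² − r² sin²θ) = 0.15153 m.
|ω_rod| = r ω |cosθ| / √(L² − r² sin²θ) = 0.0455·4.503·0.49546/0.15153 = 0.66991 rad/s.

0.670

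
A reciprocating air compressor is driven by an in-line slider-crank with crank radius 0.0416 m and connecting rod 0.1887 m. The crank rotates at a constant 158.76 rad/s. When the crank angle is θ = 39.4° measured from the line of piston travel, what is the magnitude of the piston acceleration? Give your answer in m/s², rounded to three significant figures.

858

ω = 158.8 rad/s
x(θ) = r cosθ + √(L² − r² sin²θ); with ω constant, a = ω²·d²x/dθ².
d²x/dθ² = −r cosθ − r²(cos2θ)/√u − r⁴ sin²2θ/(4u^{3/2}),  u = L² − r² sin²θ = 0.0349105 m².
Substituting r = 0.0416 m, L = 0.1887 m, θ = 39.4°: d²x/dθ² = -0.034055 m.
a = ω²·d²x/dθ² = (158.8)²·(-0.034055) = -858.35 m/s²;  |a| = 858.35 m/s².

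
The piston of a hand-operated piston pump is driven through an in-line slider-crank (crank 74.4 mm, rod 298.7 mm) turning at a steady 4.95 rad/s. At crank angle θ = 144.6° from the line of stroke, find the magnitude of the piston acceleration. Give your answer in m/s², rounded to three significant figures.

1.33

ω = 4.95 rad/s
x(θ) = r cosθ + √(L² − r² sin²θ); with ω constant, a = ω²·d²x/dθ².
d²x/dθ² = −r cosθ − r²(cos2θ)/√u − r⁴ sin²2θ/(4u^{3/2}),  u = L² − r² sin²θ = 0.0873642 m².
Substituting r = 0.0744 m, L = 0.2987 m, θ = 144.6°: d²x/dθ² = +0.054222 m.
a = ω²·d²x/dθ² = (4.95)²·(+0.054222) = +1.3286 m/s²;  |a| = 1.3286 m/s².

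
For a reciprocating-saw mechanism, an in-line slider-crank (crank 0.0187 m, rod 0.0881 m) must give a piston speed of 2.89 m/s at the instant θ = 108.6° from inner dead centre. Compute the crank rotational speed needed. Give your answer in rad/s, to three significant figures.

175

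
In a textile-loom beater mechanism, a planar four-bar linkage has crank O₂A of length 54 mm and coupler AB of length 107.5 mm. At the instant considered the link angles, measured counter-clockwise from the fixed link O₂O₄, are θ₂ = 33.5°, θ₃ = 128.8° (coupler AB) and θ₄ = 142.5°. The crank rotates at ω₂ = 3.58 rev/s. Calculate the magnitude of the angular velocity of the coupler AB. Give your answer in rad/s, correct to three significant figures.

45.1

ω₂ = 22.49 rad/s (from 3.58 rev/s).
Differentiating the loop-closure r₂e^{iθ₂}+r₃e^{iθ₃}=r₁+r₄e^{iθ₄} gives r₂ω₂e^{iθ₂}+r₃ω₃e^{iθ₃}=r₄ω₄e^{iθ₄}.
Eliminating the other unknown: ω₃ = r₂ω₂ sin(θ₄−θ₂) / [r₃ sin(θ₃−θ₄)].
Numerator sine = +0.94552; denominator sine = -0.23684.
Result = 0.054·22.49·(+0.94552) / (0.1075·(-0.23684)) = -45.109 rad/s; magnitude 45.109 rad/s.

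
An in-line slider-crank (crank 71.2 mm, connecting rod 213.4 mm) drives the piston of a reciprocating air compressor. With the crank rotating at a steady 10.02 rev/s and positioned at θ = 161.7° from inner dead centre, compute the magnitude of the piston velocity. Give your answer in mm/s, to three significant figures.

959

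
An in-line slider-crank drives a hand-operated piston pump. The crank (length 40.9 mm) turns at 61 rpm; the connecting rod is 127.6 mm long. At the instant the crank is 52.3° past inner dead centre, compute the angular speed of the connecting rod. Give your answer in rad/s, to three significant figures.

1.29

ω = 6.388 rad/s (converted from 61 rpm).
The rod makes angle φ with the slider axis where L sinφ = r sinθ; differentiating, L cosφ·φ̇ = r ω cosθ.
L cosφ = √(L² − r² sin²θ) = 0.12343 m.
|ω_rod| = r ω |cosθ| / √(L² − r² sin²θ) = 0.0409·6.388·0.61153/0.12343 = 1.2944 rad/s.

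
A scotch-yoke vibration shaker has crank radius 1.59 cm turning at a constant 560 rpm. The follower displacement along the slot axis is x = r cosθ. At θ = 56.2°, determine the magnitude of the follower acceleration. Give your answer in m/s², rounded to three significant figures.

ω = 58.64 rad/s (from 560 rpm).
x = r cosθ ⇒ ẍ = −rω² cosθ (ω constant).
|a| = rω²|cosθ| = 0.0159·(58.64)²·|cos 56.2°| = 30.418 m/s².

30.4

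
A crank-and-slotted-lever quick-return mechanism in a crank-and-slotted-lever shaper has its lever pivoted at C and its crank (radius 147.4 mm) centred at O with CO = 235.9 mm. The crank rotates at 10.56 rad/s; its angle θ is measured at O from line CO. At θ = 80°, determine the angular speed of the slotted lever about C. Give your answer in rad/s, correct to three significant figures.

3.28

ω = 10.56 rad/s
Crank pin A relative to C: A = (d + r cosθ, r sinθ); lever angle φ = atan2(r sinθ, d + r cosθ).
Differentiating tanφ: φ̇ = rω(d cosθ + r)/(d² + r² + 2dr cosθ).
d² + r² + 2dr cosθ = |CA|² = 0.0894516 m²;  d cosθ + r = +0.18836 m.
|ω_lever| = |0.1474·10.56·+0.18836| / 0.0894516 = 3.2777 rad/s.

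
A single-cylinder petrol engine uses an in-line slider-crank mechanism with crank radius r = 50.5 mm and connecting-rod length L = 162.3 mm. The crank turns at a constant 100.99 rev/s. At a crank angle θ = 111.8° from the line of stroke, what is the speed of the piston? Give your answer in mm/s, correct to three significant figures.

ω = 2π·101 = 634.5 rad/s
For an in-line slider-crank, x = r cosθ + √(L² − r² sin²θ), so v = −rω sinθ·[1 + r cosθ/√(L² − r² sin²θ)].
With r = 0.0505 m, L = 0.1623 m, θ = 111.8°: √(L² − r² sin²θ) = 0.15538 m.
v = −0.0505·634.5·0.92849·[1 + 0.0505·-0.37137/0.15538] = -26.162 m/s.
|v| = 26.162 m/s = 26162 mm/s.

26200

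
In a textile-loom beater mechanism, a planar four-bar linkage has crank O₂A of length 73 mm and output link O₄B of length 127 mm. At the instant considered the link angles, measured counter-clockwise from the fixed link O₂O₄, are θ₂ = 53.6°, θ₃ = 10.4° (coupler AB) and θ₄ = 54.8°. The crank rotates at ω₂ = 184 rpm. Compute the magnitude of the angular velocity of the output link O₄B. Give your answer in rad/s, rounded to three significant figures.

10.8

ω₂ = 19.27 rad/s (from 184 rpm).
Differentiating the loop-closure r₂e^{iθ₂}+r₃e^{iθ₃}=r₁+r₄e^{iθ₄} gives r₂ω₂e^{iθ₂}+r₃ω₃e^{iθ₃}=r₄ω₄e^{iθ₄}.
Eliminating the other unknown: ω₄ = r₂ω₂ sin(θ₂−θ₃) / [r₄ sin(θ₄−θ₃)].
Numerator sine = +0.68455; denominator sine = +0.69966.
Result = 0.073·19.27·(+0.68455) / (0.127·(+0.69966)) = +10.836 rad/s; magnitude 10.836 rad/s.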